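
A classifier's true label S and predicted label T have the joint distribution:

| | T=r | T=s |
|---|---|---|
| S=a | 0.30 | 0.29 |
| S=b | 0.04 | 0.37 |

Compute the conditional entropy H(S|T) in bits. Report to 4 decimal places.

Chain rule: H(S|T) = H(S,T) − H(T).
Marginals: p(S) = (0.5900, 0.4100), p(T) = (0.3400, 0.6600).
H(S,T) = 1.7555 bits; H(T) = 0.9248 bits.
H(S|T) = 1.7555 − 0.9248 = 0.8307 bits.

0.8307 bits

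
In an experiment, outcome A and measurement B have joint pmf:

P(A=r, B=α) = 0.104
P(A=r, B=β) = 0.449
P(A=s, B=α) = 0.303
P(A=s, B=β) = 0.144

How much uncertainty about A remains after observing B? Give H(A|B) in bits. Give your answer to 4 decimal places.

Marginals: p(A) = (0.5530, 0.4470), p(B) = (0.4070, 0.5930).
H(A|B) = Σ p(B) · H(A|B=·).
  B=α: p=0.4070, H(A|B=α) = 0.8199
  B=β: p=0.5930, H(A|B=β) = 0.7997
Weighted sum = 0.8079 bits.

0.8079 bits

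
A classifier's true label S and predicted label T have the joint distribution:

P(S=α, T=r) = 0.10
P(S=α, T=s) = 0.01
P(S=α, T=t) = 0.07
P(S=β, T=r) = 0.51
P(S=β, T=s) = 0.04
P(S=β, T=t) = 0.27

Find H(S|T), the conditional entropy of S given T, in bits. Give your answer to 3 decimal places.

Marginals: p(S) = (0.1800, 0.8200), p(T) = (0.6100, 0.0500, 0.3400).
H(S|T) = Σ p(T) · H(S|T=·).
  T=r: p=0.6100, H(S|T=r) = 0.6436
  T=s: p=0.0500, H(S|T=s) = 0.7219
  T=t: p=0.3400, H(S|T=t) = 0.7335
Weighted sum = 0.678 bits.

0.678 bits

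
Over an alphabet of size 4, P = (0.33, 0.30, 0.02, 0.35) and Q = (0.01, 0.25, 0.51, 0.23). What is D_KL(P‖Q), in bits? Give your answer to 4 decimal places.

1.8621 bits

D(P‖Q) = Σ p·log₂(p/q).
  0.33·log₂(0.33/0.01) = 1.66465
  0.30·log₂(0.30/0.25) = 0.07891
  0.02·log₂(0.02/0.51) = -0.09345
  0.35·log₂(0.35/0.23) = 0.21200
D(P‖Q) = 1.8621 bits.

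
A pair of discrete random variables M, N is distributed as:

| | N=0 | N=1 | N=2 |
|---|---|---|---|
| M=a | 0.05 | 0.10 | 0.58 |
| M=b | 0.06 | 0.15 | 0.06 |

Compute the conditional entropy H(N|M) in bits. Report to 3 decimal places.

1.060 bits

Marginals: p(M) = (0.7300, 0.2700), p(N) = (0.1100, 0.2500, 0.6400).
H(N|M) = Σ p(M) · H(N|M=·).
  M=a: p=0.7300, H(N|M=a) = 0.9214
  M=b: p=0.2700, H(N|M=b) = 1.4355
Weighted sum = 1.060 bits.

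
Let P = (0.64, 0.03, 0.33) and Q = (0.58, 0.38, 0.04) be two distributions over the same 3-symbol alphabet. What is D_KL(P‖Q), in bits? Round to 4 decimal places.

D(P‖Q) = Σ p·log₂(p/q).
  0.64·log₂(0.64/0.58) = 0.09089
  0.03·log₂(0.03/0.38) = -0.10989
  0.33·log₂(0.33/0.04) = 1.00465
D(P‖Q) = 0.9857 bits.

0.9857 bits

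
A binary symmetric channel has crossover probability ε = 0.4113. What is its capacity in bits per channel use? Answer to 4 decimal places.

Binary symmetric channel: C = 1 − h₂(ε) where h₂ is the binary entropy function.
h₂(0.4113) = −0.4113·log₂0.4113 − 0.5887·log₂0.5887 = 0.9772.
C = 1 − 0.9772 = 0.0228 bits per channel use.

0.0228 bits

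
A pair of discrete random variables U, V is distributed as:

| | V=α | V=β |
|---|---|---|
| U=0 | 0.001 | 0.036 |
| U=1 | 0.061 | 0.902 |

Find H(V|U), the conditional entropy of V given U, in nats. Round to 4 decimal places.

Chain rule: H(V|U) = H(U,V) − H(U).
Marginals: p(U) = (0.0370, 0.9630), p(V) = (0.0620, 0.9380).
H(U,V) = 0.3902 nats; H(U) = 0.1583 nats.
H(V|U) = 0.3902 − 0.1583 = 0.2319 nats.

0.2319 nats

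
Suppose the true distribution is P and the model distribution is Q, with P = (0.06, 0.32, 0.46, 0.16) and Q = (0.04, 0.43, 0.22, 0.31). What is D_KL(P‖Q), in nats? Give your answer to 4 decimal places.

0.1633 nats

D(P‖Q) = Σ p·ln(p/q).
  0.06·ln(0.06/0.04) = 0.02433
  0.32·ln(0.32/0.43) = -0.09455
  0.46·ln(0.46/0.22) = 0.33930
  0.16·ln(0.16/0.31) = -0.10582
D(P‖Q) = 0.1633 nats.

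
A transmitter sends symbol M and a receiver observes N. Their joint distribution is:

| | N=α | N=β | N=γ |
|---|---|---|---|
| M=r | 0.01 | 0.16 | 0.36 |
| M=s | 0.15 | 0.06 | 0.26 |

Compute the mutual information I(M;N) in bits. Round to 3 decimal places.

Marginals: p(M) = (0.5300, 0.4700), p(N) = (0.1600, 0.2200, 0.6200).
I(M;N) = Σ p(x,y)·log₂[p(x,y)/(p(x)p(y))].
  (r,α): 0.01·log₂(0.1179) = -0.0308
  (r,β): 0.16·log₂(1.3722) = 0.0730
  (r,γ): 0.36·log₂(1.0956) = 0.0474
  (s,α): 0.15·log₂(1.9947) = 0.1494
  (s,β): 0.06·log₂(0.5803) = -0.0471
  (s,γ): 0.26·log₂(0.8922) = -0.0428
Sum = 0.149 bits.

0.149 bits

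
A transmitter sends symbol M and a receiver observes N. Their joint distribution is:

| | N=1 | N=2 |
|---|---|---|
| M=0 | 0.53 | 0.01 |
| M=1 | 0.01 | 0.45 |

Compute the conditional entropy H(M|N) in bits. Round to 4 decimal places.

Chain rule: H(M|N) = H(M,N) − H(N).
Marginals: p(M) = (0.5400, 0.4600), p(N) = (0.5400, 0.4600).
H(M,N) = 1.1367 bits; H(N) = 0.9954 bits.
H(M|N) = 1.1367 − 0.9954 = 0.1413 bits.

0.1413 bits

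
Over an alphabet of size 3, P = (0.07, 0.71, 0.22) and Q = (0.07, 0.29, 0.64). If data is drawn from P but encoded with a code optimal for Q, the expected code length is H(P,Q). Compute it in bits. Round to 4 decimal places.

1.6782 bits

H(P,Q) = −Σ p·log₂ q.
  −0.07·log₂(0.07) = 0.26856
  −0.71·log₂(0.29) = 1.26797
  −0.22·log₂(0.64) = 0.14165
H(P,Q) = 1.6782 bits.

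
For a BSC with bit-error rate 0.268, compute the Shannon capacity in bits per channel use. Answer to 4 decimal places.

Binary symmetric channel: C = 1 − h₂(ε) where h₂ is the binary entropy function.
h₂(0.268) = −0.268·log₂0.268 − 0.732·log₂0.732 = 0.8386.
C = 1 − 0.8386 = 0.1614 bits per channel use.

0.1614 bits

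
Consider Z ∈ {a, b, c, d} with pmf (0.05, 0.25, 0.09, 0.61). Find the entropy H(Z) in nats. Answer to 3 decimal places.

H(Z) = −Σ p·ln p.
  −(0.05)·ln(0.05) = 0.1498
  −(0.25)·ln(0.25) = 0.3466
  −(0.09)·ln(0.09) = 0.2167
  −(0.61)·ln(0.61) = 0.3015
Sum: 0.1498 + 0.3466 + 0.2167 + 0.3015 = 1.015 nats.

1.015 nats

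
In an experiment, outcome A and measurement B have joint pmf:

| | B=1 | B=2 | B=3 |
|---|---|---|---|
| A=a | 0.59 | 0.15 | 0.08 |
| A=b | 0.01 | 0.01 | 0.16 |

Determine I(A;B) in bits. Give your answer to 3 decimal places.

Marginals: p(A) = (0.8200, 0.1800), p(B) = (0.6000, 0.1600, 0.2400).
I(A;B) = H(A) + H(B) − H(A,B).
H(A) = 0.6801, H(B) = 1.3593, H(A,B) = 1.7071.
I(A;B) = 0.6801 + 1.3593 − 1.7071 = 0.332 bits.

0.332 bits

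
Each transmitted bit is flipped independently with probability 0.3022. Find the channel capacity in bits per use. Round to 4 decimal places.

Binary symmetric channel: C = 1 − h₂(ε) where h₂ is the binary entropy function.
h₂(0.3022) = −0.3022·log₂0.3022 − 0.6978·log₂0.6978 = 0.8840.
C = 1 − 0.8840 = 0.1160 bits per channel use.

0.1160 bits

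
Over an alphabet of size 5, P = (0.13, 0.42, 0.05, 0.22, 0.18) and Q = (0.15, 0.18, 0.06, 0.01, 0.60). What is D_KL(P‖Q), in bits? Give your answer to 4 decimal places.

D(P‖Q) = Σ p·log₂(p/q).
  0.13·log₂(0.13/0.15) = -0.02684
  0.42·log₂(0.42/0.18) = 0.51340
  0.05·log₂(0.05/0.06) = -0.01315
  0.22·log₂(0.22/0.01) = 0.98107
  0.18·log₂(0.18/0.60) = -0.31265
D(P‖Q) = 1.1418 bits.

1.1418 bits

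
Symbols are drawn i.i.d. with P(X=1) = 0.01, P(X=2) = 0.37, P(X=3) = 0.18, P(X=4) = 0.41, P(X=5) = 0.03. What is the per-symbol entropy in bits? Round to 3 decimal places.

1.722 bits

H(X) = −Σ p·log₂ p.
  −(0.01)·log₂(0.01) = 0.0664
  −(0.37)·log₂(0.37) = 0.5307
  −(0.18)·log₂(0.18) = 0.4453
  −(0.41)·log₂(0.41) = 0.5274
  −(0.03)·log₂(0.03) = 0.1518
Sum: 0.0664 + 0.5307 + 0.4453 + 0.5274 + 0.1518 = 1.722 bits.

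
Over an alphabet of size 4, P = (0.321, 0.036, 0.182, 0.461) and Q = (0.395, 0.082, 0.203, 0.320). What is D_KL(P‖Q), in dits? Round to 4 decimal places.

0.0227 dits

D(P‖Q) = Σ p·log₁₀(p/q).
  0.321·log₁₀(0.321/0.395) = -0.02892
  0.036·log₁₀(0.036/0.082) = -0.01287
  0.182·log₁₀(0.182/0.203) = -0.00863
  0.461·log₁₀(0.461/0.320) = 0.07309
D(P‖Q) = 0.0227 dits.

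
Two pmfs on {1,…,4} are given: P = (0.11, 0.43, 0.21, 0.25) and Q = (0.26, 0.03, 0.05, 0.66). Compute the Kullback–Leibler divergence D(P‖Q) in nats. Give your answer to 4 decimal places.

D(P‖Q) = Σ p·ln(p/q).
  0.11·ln(0.11/0.26) = -0.09462
  0.43·ln(0.43/0.03) = 1.14491
  0.21·ln(0.21/0.05) = 0.30137
  0.25·ln(0.25/0.66) = -0.24269
D(P‖Q) = 1.1090 nats.

1.1090 nats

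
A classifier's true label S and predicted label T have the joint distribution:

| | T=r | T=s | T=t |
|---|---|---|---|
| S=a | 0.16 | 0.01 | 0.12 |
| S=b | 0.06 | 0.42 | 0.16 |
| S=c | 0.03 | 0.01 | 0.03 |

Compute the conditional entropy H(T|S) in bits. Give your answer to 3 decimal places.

Marginals: p(S) = (0.2900, 0.6400, 0.0700), p(T) = (0.2500, 0.4400, 0.3100).
H(T|S) = Σ p(S) · H(T|S=·).
  S=a: p=0.2900, H(T|S=a) = 1.1677
  S=b: p=0.6400, H(T|S=b) = 1.2190
  S=c: p=0.0700, H(T|S=c) = 1.4488
Weighted sum = 1.220 bits.

1.220 bits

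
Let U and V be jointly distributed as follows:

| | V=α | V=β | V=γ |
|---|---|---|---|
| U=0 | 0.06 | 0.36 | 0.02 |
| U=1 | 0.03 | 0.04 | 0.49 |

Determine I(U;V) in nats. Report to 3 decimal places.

Marginals: p(U) = (0.4400, 0.5600), p(V) = (0.0900, 0.4000, 0.5100).
I(U;V) = H(U) + H(V) − H(U,V).
H(U) = 0.6859, H(V) = 0.9266, H(U,V) = 1.1983.
I(U;V) = 0.6859 + 0.9266 − 1.1983 = 0.414 nats.

0.414 nats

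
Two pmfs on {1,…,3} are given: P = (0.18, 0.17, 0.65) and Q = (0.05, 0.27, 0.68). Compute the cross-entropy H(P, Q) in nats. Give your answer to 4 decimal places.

1.0125 nats

H(P,Q) = −Σ p·ln q.
  −0.18·ln(0.05) = 0.53923
  −0.17·ln(0.27) = 0.22259
  −0.65·ln(0.68) = 0.25068
H(P,Q) = 1.0125 nats.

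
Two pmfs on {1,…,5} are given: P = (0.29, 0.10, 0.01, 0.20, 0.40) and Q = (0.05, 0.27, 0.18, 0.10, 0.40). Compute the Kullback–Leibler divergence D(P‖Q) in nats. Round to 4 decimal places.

0.5202 nats

D(P‖Q) = Σ p·ln(p/q).
  0.29·ln(0.29/0.05) = 0.50978
  0.10·ln(0.10/0.27) = -0.09933
  0.01·ln(0.01/0.18) = -0.02890
  0.20·ln(0.20/0.10) = 0.13863
  0.40·ln(0.40/0.40) = 0.00000
D(P‖Q) = 0.5202 nats.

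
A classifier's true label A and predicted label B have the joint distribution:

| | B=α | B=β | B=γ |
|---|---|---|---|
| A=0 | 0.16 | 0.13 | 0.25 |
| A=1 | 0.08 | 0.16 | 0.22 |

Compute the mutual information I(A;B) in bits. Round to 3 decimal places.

0.019 bits

Marginals: p(A) = (0.5400, 0.4600), p(B) = (0.2400, 0.2900, 0.4700).
I(A;B) = H(A) + H(B) − H(A,B).
H(A) = 0.9954, H(B) = 1.5240, H(A,B) = 2.5008.
I(A;B) = 0.9954 + 1.5240 − 2.5008 = 0.019 bits.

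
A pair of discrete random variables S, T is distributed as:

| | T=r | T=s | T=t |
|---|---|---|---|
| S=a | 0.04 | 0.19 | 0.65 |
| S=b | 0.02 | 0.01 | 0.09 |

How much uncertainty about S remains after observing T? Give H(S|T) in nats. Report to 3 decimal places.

0.352 nats

Chain rule: H(S|T) = H(S,T) − H(T).
Marginals: p(S) = (0.8800, 0.1200), p(T) = (0.0600, 0.2000, 0.7400).
H(S,T) = 1.0653 nats; H(T) = 0.7135 nats.
H(S|T) = 1.0653 − 0.7135 = 0.352 nats.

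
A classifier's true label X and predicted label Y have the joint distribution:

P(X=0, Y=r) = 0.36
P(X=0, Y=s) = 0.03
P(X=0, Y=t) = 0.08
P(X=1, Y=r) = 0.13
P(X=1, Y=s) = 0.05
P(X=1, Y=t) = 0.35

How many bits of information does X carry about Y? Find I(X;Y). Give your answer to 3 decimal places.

0.214 bits

Marginals: p(X) = (0.4700, 0.5300), p(Y) = (0.4900, 0.0800, 0.4300).
I(X;Y) = Σ p(x,y)·log₂[p(x,y)/(p(x)p(y))].
  (0,r): 0.36·log₂(1.5632) = 0.2320
  (0,s): 0.03·log₂(0.7979) = -0.0098
  (0,t): 0.08·log₂(0.3958) = -0.1070
  (1,r): 0.13·log₂(0.5006) = -0.1298
  (1,s): 0.05·log₂(1.1792) = 0.0119
  (1,t): 0.35·log₂(1.5358) = 0.2166
Sum = 0.214 bits.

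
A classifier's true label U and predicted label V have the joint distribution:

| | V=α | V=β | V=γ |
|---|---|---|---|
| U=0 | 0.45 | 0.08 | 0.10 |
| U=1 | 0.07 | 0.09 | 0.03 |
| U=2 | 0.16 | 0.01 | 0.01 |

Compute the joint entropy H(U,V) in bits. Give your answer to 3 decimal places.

H(U,V) = −Σ p(x,y)·log₂ p(x,y) over all 9 cells.
  cell (0,α): −0.45·log₂0.45 = 0.5184
  cell (0,β): −0.08·log₂0.08 = 0.2915
  cell (0,γ): −0.10·log₂0.10 = 0.3322
  cell (1,α): −0.07·log₂0.07 = 0.2686
  cell (1,β): −0.09·log₂0.09 = 0.3127
  cell (1,γ): −0.03·log₂0.03 = 0.1518
  cell (2,α): −0.16·log₂0.16 = 0.4230
  cell (2,β): −0.01·log₂0.01 = 0.0664
  cell (2,γ): −0.01·log₂0.01 = 0.0664
Sum = 2.431 bits.

2.431 bits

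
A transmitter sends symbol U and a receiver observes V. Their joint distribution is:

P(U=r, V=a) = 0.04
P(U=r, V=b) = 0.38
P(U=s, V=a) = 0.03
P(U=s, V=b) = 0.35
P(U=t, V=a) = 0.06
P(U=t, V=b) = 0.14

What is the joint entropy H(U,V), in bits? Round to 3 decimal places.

2.039 bits

H(U,V) = −Σ p(x,y)·log₂ p(x,y) over all 6 cells.
  cell (r,a): −0.04·log₂0.04 = 0.1858
  cell (r,b): −0.38·log₂0.38 = 0.5305
  cell (s,a): −0.03·log₂0.03 = 0.1518
  cell (s,b): −0.35·log₂0.35 = 0.5301
  cell (t,a): −0.06·log₂0.06 = 0.2435
  cell (t,b): −0.14·log₂0.14 = 0.3971
Sum = 2.039 bits.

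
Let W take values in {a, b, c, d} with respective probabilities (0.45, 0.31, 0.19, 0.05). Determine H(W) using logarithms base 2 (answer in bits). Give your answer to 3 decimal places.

1.714 bits

H(W) = −Σ p·log₂ p.
  −(0.45)·log₂(0.45) = 0.5184
  −(0.31)·log₂(0.31) = 0.5238
  −(0.19)·log₂(0.19) = 0.4552
  −(0.05)·log₂(0.05) = 0.2161
Sum: 0.5184 + 0.5238 + 0.4552 + 0.2161 = 1.714 bits.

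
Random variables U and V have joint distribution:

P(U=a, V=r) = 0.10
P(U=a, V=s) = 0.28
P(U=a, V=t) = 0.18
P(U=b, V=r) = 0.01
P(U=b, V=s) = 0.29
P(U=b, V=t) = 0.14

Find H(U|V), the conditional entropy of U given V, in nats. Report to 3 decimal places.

0.648 nats

Chain rule: H(U|V) = H(U,V) − H(V).
Marginals: p(U) = (0.5600, 0.4400), p(V) = (0.1100, 0.5700, 0.3200).
H(U,V) = 1.5756 nats; H(V) = 0.9278 nats.
H(U|V) = 1.5756 − 0.9278 = 0.648 nats.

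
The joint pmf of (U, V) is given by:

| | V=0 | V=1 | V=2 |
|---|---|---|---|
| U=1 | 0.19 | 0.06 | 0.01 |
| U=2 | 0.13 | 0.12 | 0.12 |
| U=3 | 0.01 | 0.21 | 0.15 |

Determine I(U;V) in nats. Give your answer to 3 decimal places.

0.213 nats

Marginals: p(U) = (0.2600, 0.3700, 0.3700), p(V) = (0.3300, 0.3900, 0.2800).
I(U;V) = Σ p(x,y)·ln[p(x,y)/(p(x)p(y))].
  (1,0): 0.19·ln(2.2145) = 0.1511
  (1,1): 0.06·ln(0.5917) = -0.0315
  (1,2): 0.01·ln(0.1374) = -0.0199
  (2,0): 0.13·ln(1.0647) = 0.0082
  (2,1): 0.12·ln(0.8316) = -0.0221
  (2,2): 0.12·ln(1.1583) = 0.0176
  (3,0): 0.01·ln(0.0819) = -0.0250
  (3,1): 0.21·ln(1.4553) = 0.0788
  (3,2): 0.15·ln(1.4479) = 0.0555
Sum = 0.213 nats.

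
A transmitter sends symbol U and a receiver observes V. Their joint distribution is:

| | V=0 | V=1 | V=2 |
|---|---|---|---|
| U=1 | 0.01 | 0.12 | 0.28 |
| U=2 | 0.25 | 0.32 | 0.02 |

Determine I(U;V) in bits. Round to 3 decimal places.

Marginals: p(U) = (0.4100, 0.5900), p(V) = (0.2600, 0.4400, 0.3000).
I(U;V) = H(U) + H(V) − H(U,V).
H(U) = 0.9765, H(V) = 1.5475, H(U,V) = 2.0866.
I(U;V) = 0.9765 + 1.5475 − 2.0866 = 0.437 bits.

0.437 bits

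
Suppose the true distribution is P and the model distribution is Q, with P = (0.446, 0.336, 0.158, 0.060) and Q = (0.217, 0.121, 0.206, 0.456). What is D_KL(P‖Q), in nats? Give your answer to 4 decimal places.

D(P‖Q) = Σ p·ln(p/q).
  0.446·ln(0.446/0.217) = 0.32131
  0.336·ln(0.336/0.121) = 0.34316
  0.158·ln(0.158/0.206) = -0.04191
  0.060·ln(0.060/0.456) = -0.12169
D(P‖Q) = 0.5009 nats.

0.5009 nats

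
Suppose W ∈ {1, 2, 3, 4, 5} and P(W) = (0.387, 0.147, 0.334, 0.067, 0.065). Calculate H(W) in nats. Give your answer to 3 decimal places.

H(W) = −Σ p·ln p.
  −(0.387)·ln(0.387) = 0.3674
  −(0.147)·ln(0.147) = 0.2818
  −(0.334)·ln(0.334) = 0.3663
  −(0.067)·ln(0.067) = 0.1811
  −(0.065)·ln(0.065) = 0.1777
Sum: 0.3674 + 0.2818 + 0.3663 + 0.1811 + 0.1777 = 1.374 nats.

1.374 nats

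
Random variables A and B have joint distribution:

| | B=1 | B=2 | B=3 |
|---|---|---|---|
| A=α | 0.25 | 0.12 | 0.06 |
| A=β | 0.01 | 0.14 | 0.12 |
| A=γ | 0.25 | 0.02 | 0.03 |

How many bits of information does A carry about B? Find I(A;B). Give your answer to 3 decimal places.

Marginals: p(A) = (0.4300, 0.2700, 0.3000), p(B) = (0.5100, 0.2800, 0.2100).
I(A;B) = H(A) + H(B) − H(A,B).
H(A) = 1.5547, H(B) = 1.4825, H(A,B) = 2.7059.
I(A;B) = 1.5547 + 1.4825 − 2.7059 = 0.331 bits.

0.331 bits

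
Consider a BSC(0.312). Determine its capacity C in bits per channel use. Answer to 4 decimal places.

Binary symmetric channel: C = 1 − h₂(ε) where h₂ is the binary entropy function.
h₂(0.312) = −0.312·log₂0.312 − 0.688·log₂0.688 = 0.8955.
C = 1 − 0.8955 = 0.1045 bits per channel use.

0.1045 bits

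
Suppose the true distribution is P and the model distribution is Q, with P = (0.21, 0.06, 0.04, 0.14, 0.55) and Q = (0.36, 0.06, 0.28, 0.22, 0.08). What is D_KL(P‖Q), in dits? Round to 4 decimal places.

0.3501 dits

D(P‖Q) = Σ p·log₁₀(p/q).
  0.21·log₁₀(0.21/0.36) = -0.04916
  0.06·log₁₀(0.06/0.06) = 0.00000
  0.04·log₁₀(0.04/0.28) = -0.03380
  0.14·log₁₀(0.14/0.22) = -0.02748
  0.55·log₁₀(0.55/0.08) = 0.46050
D(P‖Q) = 0.3501 dits.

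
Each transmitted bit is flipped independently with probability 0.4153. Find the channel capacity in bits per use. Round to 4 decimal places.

Binary symmetric channel: C = 1 − h₂(ε) where h₂ is the binary entropy function.
h₂(0.4153) = −0.4153·log₂0.4153 − 0.5847·log₂0.5847 = 0.9792.
C = 1 − 0.9792 = 0.0208 bits per channel use.

0.0208 bits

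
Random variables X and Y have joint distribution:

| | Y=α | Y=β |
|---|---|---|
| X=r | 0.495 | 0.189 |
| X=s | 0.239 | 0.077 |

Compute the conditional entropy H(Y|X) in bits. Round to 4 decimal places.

Chain rule: H(Y|X) = H(X,Y) − H(X).
Marginals: p(X) = (0.6840, 0.3160), p(Y) = (0.7340, 0.2660).
H(X,Y) = 1.7348 bits; H(X) = 0.9000 bits.
H(Y|X) = 1.7348 − 0.9000 = 0.8348 bits.

0.8348 bits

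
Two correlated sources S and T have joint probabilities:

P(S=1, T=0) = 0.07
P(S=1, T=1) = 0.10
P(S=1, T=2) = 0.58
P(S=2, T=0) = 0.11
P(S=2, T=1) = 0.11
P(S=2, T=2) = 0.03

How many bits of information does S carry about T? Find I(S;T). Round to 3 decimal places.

0.256 bits

Marginals: p(S) = (0.7500, 0.2500), p(T) = (0.1800, 0.2100, 0.6100).
I(S;T) = Σ p(x,y)·log₂[p(x,y)/(p(x)p(y))].
  (1,0): 0.07·log₂(0.5185) = -0.0663
  (1,1): 0.10·log₂(0.6349) = -0.0655
  (1,2): 0.58·log₂(1.2678) = 0.1985
  (2,0): 0.11·log₂(2.4444) = 0.1418
  (2,1): 0.11·log₂(2.0952) = 0.1174
  (2,2): 0.03·log₂(0.1967) = -0.0704
Sum = 0.256 bits.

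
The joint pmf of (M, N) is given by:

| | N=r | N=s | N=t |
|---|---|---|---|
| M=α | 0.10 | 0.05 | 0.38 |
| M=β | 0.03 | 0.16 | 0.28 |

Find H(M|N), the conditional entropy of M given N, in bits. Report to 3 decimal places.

0.917 bits

Marginals: p(M) = (0.5300, 0.4700), p(N) = (0.1300, 0.2100, 0.6600).
H(M|N) = Σ p(N) · H(M|N=·).
  N=r: p=0.1300, H(M|N=r) = 0.7793
  N=s: p=0.2100, H(M|N=s) = 0.7919
  N=t: p=0.6600, H(M|N=t) = 0.9834
Weighted sum = 0.917 bits.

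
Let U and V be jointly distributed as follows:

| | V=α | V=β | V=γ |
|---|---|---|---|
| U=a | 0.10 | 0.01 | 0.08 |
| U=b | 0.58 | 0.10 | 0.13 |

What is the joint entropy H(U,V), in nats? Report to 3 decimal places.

H(U,V) = −Σ p(x,y)·ln p(x,y) over all 6 cells.
  cell (a,α): −0.10·ln0.10 = 0.2303
  cell (a,β): −0.01·ln0.01 = 0.0461
  cell (a,γ): −0.08·ln0.08 = 0.2021
  cell (b,α): −0.58·ln0.58 = 0.3159
  cell (b,β): −0.10·ln0.10 = 0.2303
  cell (b,γ): −0.13·ln0.13 = 0.2652
Sum = 1.290 nats.

1.290 nats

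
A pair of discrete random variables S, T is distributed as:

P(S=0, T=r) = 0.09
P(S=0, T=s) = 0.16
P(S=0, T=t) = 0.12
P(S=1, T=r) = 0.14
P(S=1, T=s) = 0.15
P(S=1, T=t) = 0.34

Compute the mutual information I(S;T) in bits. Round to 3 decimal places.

0.038 bits

Marginals: p(S) = (0.3700, 0.6300), p(T) = (0.2300, 0.3100, 0.4600).
I(S;T) = H(S) + H(T) − H(S,T).
H(S) = 0.9507, H(T) = 1.5268, H(S,T) = 2.4396.
I(S;T) = 0.9507 + 1.5268 − 2.4396 = 0.038 bits.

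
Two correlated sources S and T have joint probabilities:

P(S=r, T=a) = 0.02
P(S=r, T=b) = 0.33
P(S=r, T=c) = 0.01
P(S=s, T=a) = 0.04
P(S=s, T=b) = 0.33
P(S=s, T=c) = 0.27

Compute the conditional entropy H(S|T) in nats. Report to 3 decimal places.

0.539 nats

Chain rule: H(S|T) = H(S,T) − H(T).
Marginals: p(S) = (0.3600, 0.6400), p(T) = (0.0600, 0.6600, 0.2800).
H(S,T) = 1.3383 nats; H(T) = 0.7995 nats.
H(S|T) = 1.3383 − 0.7995 = 0.539 nats.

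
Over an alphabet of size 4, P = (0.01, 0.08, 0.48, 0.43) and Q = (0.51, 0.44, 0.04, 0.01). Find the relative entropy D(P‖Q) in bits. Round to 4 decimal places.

D(P‖Q) = Σ p·log₂(p/q).
  0.01·log₂(0.01/0.51) = -0.05672
  0.08·log₂(0.08/0.44) = -0.19675
  0.48·log₂(0.48/0.04) = 1.72078
  0.43·log₂(0.43/0.01) = 2.33329
D(P‖Q) = 3.8006 bits.

3.8006 bits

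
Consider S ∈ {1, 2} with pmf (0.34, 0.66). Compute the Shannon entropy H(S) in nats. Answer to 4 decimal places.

H(S) = −Σ p·ln p.
  −(0.34)·ln(0.34) = 0.36680
  −(0.66)·ln(0.66) = 0.27424
Sum: 0.36680 + 0.27424 = 0.6410 nats.

0.6410 nats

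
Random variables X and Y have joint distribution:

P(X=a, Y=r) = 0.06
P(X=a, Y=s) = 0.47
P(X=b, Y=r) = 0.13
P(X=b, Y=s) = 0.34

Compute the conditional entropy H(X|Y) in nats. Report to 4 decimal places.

Chain rule: H(X|Y) = H(X,Y) − H(Y).
Marginals: p(X) = (0.5300, 0.4700), p(Y) = (0.1900, 0.8100).
H(X,Y) = 1.1557 nats; H(Y) = 0.4862 nats.
H(X|Y) = 1.1557 − 0.4862 = 0.6695 nats.

0.6695 nats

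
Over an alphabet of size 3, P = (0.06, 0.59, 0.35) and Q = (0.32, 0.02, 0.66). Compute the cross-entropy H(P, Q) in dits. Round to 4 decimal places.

H(P,Q) = −Σ p·log₁₀ q.
  −0.06·log₁₀(0.32) = 0.02969
  −0.59·log₁₀(0.02) = 1.00239
  −0.35·log₁₀(0.66) = 0.06316
H(P,Q) = 1.0952 dits.

1.0952 dits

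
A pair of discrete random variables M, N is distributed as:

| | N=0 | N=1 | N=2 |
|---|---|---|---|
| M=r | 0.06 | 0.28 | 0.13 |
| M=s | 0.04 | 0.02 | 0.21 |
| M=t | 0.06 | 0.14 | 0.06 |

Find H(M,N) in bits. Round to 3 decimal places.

2.796 bits

H(M,N) = −Σ p(x,y)·log₂ p(x,y) over all 9 cells.
  cell (r,0): −0.06·log₂0.06 = 0.2435
  cell (r,1): −0.28·log₂0.28 = 0.5142
  cell (r,2): −0.13·log₂0.13 = 0.3826
  cell (s,0): −0.04·log₂0.04 = 0.1858
  cell (s,1): −0.02·log₂0.02 = 0.1129
  cell (s,2): −0.21·log₂0.21 = 0.4728
  cell (t,0): −0.06·log₂0.06 = 0.2435
  cell (t,1): −0.14·log₂0.14 = 0.3971
  cell (t,2): −0.06·log₂0.06 = 0.2435
Sum = 2.796 bits.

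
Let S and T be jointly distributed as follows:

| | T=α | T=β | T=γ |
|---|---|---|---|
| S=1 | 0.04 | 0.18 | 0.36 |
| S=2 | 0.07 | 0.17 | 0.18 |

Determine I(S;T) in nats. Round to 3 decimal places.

0.022 nats

Marginals: p(S) = (0.5800, 0.4200), p(T) = (0.1100, 0.3500, 0.5400).
I(S;T) = H(S) + H(T) − H(S,T).
H(S) = 0.6803, H(T) = 0.9430, H(S,T) = 1.6013.
I(S;T) = 0.6803 + 0.9430 − 1.6013 = 0.022 nats.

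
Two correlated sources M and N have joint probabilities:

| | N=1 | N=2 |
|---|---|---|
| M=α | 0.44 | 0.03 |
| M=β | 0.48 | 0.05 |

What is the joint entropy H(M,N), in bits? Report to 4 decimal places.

1.3973 bits

H(M,N) = −Σ p(x,y)·log₂ p(x,y) over all 4 cells.
  cell (α,1): −0.44·log₂0.44 = 0.52115
  cell (α,2): −0.03·log₂0.03 = 0.15177
  cell (β,1): −0.48·log₂0.48 = 0.50827
  cell (β,2): −0.05·log₂0.05 = 0.21610
Sum = 1.3973 bits.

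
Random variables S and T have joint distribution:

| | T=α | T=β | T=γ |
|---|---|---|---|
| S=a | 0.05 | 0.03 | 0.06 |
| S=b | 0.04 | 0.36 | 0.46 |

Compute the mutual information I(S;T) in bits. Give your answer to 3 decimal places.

0.074 bits

Marginals: p(S) = (0.1400, 0.8600), p(T) = (0.0900, 0.3900, 0.5200).
I(S;T) = Σ p(x,y)·log₂[p(x,y)/(p(x)p(y))].
  (a,α): 0.05·log₂(3.9683) = 0.0994
  (a,β): 0.03·log₂(0.5495) = -0.0259
  (a,γ): 0.06·log₂(0.8242) = -0.0167
  (b,α): 0.04·log₂(0.5168) = -0.0381
  (b,β): 0.36·log₂(1.0733) = 0.0368
  (b,γ): 0.46·log₂(1.0286) = 0.0187
Sum = 0.074 bits.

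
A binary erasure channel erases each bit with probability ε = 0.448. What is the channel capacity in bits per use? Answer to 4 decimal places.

Binary erasure channel: capacity C = 1 − ε.
C = 1 − 0.448 = 0.5520 bits per channel use.

0.5520 bits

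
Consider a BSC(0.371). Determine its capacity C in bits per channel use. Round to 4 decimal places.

0.0486 bits

Binary symmetric channel: C = 1 − h₂(ε) where h₂ is the binary entropy function.
h₂(0.371) = −0.371·log₂0.371 − 0.629·log₂0.629 = 0.9514.
C = 1 − 0.9514 = 0.0486 bits per channel use.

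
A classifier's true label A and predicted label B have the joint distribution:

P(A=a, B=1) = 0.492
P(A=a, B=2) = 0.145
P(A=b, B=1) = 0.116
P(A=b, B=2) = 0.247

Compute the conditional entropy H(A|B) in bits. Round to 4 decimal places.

0.8001 bits

Chain rule: H(A|B) = H(A,B) − H(B).
Marginals: p(A) = (0.6370, 0.3630), p(B) = (0.6080, 0.3920).
H(A,B) = 1.7662 bits; H(B) = 0.9661 bits.
H(A|B) = 1.7662 − 0.9661 = 0.8001 bits.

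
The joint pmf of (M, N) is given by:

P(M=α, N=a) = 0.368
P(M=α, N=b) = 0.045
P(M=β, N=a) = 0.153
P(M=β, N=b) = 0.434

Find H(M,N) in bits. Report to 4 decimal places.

H(M,N) = −Σ p(x,y)·log₂ p(x,y) over all 4 cells.
  cell (α,a): −0.368·log₂0.368 = 0.53074
  cell (α,b): −0.045·log₂0.045 = 0.20133
  cell (β,a): −0.153·log₂0.153 = 0.41438
  cell (β,b): −0.434·log₂0.434 = 0.52264
Sum = 1.6691 bits.

1.6691 bits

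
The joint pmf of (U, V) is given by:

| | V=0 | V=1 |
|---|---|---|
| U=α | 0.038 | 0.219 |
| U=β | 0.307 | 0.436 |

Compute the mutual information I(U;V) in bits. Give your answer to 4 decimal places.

0.0474 bits

Marginals: p(U) = (0.2570, 0.7430), p(V) = (0.3450, 0.6550).
I(U;V) = Σ p(x,y)·log₂[p(x,y)/(p(x)p(y))].
  (α,0): 0.038·log₂(0.4286) = -0.04645
  (α,1): 0.219·log₂(1.3010) = 0.08313
  (β,0): 0.307·log₂(1.1977) = 0.07988
  (β,1): 0.436·log₂(0.8959) = -0.06915
Sum = 0.0474 bits.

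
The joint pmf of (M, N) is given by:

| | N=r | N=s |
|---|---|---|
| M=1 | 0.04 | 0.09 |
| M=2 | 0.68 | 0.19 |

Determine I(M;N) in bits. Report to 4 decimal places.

Marginals: p(M) = (0.1300, 0.8700), p(N) = (0.7200, 0.2800).
I(M;N) = H(M) + H(N) − H(M,N).
H(M) = 0.5574, H(N) = 0.8555, H(M,N) = 1.3320.
I(M;N) = 0.5574 + 0.8555 − 1.3320 = 0.0809 bits.

0.0809 bits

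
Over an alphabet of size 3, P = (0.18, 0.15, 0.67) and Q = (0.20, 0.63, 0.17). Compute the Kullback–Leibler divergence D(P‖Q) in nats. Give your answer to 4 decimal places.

0.6847 nats

D(P‖Q) = Σ p·ln(p/q).
  0.18·ln(0.18/0.20) = -0.01896
  0.15·ln(0.15/0.63) = -0.21526
  0.67·ln(0.67/0.17) = 0.91889
D(P‖Q) = 0.6847 nats.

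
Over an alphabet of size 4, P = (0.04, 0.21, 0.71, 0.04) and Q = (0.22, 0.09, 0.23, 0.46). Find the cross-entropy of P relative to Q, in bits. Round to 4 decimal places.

2.3671 bits

H(P,Q) = −Σ p·log₂ q.
  −0.04·log₂(0.22) = 0.08738
  −0.21·log₂(0.09) = 0.72953
  −0.71·log₂(0.23) = 1.50541
  −0.04·log₂(0.46) = 0.04481
H(P,Q) = 2.3671 bits.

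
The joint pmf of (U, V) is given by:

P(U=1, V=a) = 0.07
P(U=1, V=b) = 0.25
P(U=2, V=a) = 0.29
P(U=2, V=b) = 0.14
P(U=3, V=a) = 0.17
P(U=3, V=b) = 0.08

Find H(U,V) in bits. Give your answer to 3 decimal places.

H(U,V) = −Σ p(x,y)·log₂ p(x,y) over all 6 cells.
  cell (1,a): −0.07·log₂0.07 = 0.2686
  cell (1,b): −0.25·log₂0.25 = 0.5000
  cell (2,a): −0.29·log₂0.29 = 0.5179
  cell (2,b): −0.14·log₂0.14 = 0.3971
  cell (3,a): −0.17·log₂0.17 = 0.4346
  cell (3,b): −0.08·log₂0.08 = 0.2915
Sum = 2.410 bits.

2.410 bits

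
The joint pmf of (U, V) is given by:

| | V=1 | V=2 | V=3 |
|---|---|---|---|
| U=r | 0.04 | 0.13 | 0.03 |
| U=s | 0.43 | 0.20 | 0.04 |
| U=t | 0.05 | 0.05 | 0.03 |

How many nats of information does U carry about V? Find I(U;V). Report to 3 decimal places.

Marginals: p(U) = (0.2000, 0.6700, 0.1300), p(V) = (0.5200, 0.3800, 0.1000).
I(U;V) = Σ p(x,y)·ln[p(x,y)/(p(x)p(y))].
  (r,1): 0.04·ln(0.3846) = -0.0382
  (r,2): 0.13·ln(1.7105) = 0.0698
  (r,3): 0.03·ln(1.5000) = 0.0122
  (s,1): 0.43·ln(1.2342) = 0.0905
  (s,2): 0.20·ln(0.7855) = -0.0483
  (s,3): 0.04·ln(0.5970) = -0.0206
  (t,1): 0.05·ln(0.7396) = -0.0151
  (t,2): 0.05·ln(1.0121) = 0.0006
  (t,3): 0.03·ln(2.3077) = 0.0251
Sum = 0.076 nats.

0.076 nats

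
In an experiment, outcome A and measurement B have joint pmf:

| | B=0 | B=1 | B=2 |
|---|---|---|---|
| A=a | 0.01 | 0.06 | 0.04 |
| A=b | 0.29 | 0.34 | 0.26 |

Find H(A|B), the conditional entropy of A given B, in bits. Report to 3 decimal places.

0.477 bits

Marginals: p(A) = (0.1100, 0.8900), p(B) = (0.3000, 0.4000, 0.3000).
H(A|B) = Σ p(B) · H(A|B=·).
  B=0: p=0.3000, H(A|B=0) = 0.2108
  B=1: p=0.4000, H(A|B=1) = 0.6098
  B=2: p=0.3000, H(A|B=2) = 0.5665
Weighted sum = 0.477 bits.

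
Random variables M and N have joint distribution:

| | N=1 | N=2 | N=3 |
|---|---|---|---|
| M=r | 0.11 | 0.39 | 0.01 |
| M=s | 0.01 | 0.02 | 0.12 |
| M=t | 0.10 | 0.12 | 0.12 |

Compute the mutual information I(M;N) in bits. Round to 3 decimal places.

0.342 bits

Marginals: p(M) = (0.5100, 0.1500, 0.3400), p(N) = (0.2200, 0.5300, 0.2500).
I(M;N) = H(M) + H(N) − H(M,N).
H(M) = 1.4351, H(N) = 1.4660, H(M,N) = 2.5592.
I(M;N) = 1.4351 + 1.4660 − 2.5592 = 0.342 bits.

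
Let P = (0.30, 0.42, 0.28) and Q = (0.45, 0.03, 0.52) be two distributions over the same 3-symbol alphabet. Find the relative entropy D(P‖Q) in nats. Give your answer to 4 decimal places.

0.8134 nats

D(P‖Q) = Σ p·ln(p/q).
  0.30·ln(0.30/0.45) = -0.12164
  0.42·ln(0.42/0.03) = 1.10840
  0.28·ln(0.28/0.52) = -0.17333
D(P‖Q) = 0.8134 nats.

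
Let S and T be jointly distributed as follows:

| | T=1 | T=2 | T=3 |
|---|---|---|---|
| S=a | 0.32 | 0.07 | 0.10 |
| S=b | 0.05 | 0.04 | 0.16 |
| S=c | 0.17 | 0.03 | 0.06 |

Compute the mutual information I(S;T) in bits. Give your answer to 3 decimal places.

0.131 bits

Marginals: p(S) = (0.4900, 0.2500, 0.2600), p(T) = (0.5400, 0.1400, 0.3200).
I(S;T) = H(S) + H(T) − H(S,T).
H(S) = 1.5096, H(T) = 1.4032, H(S,T) = 2.7815.
I(S;T) = 1.5096 + 1.4032 − 2.7815 = 0.131 bits.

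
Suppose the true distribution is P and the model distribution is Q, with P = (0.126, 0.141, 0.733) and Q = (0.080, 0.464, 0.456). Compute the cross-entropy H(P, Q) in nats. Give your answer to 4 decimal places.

1.0021 nats

H(P,Q) = −Σ p·ln q.
  −0.126·ln(0.080) = 0.31824
  −0.141·ln(0.464) = 0.10827
  −0.733·ln(0.456) = 0.57560
H(P,Q) = 1.0021 nats.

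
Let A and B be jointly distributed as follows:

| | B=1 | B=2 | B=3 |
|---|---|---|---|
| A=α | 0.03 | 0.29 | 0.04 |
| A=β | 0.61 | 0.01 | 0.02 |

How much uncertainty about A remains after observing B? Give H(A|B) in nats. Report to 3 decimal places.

0.203 nats

Chain rule: H(A|B) = H(A,B) − H(B).
Marginals: p(A) = (0.3600, 0.6400), p(B) = (0.6400, 0.3000, 0.0600).
H(A,B) = 1.0187 nats; H(B) = 0.8156 nats.
H(A|B) = 1.0187 − 0.8156 = 0.203 nats.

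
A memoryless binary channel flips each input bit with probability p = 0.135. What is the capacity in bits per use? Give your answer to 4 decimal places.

Binary symmetric channel: C = 1 − h₂(ε) where h₂ is the binary entropy function.
h₂(0.135) = −0.135·log₂0.135 − 0.865·log₂0.865 = 0.5710.
C = 1 − 0.5710 = 0.4290 bits per channel use.

0.4290 bits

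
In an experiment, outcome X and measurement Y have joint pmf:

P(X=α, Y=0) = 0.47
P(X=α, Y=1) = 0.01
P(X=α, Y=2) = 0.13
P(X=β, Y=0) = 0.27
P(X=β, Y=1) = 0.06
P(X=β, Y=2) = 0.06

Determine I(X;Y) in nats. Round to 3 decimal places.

0.036 nats

Marginals: p(X) = (0.6100, 0.3900), p(Y) = (0.7400, 0.0700, 0.1900).
I(X;Y) = H(X) + H(Y) − H(X,Y).
H(X) = 0.6687, H(Y) = 0.7245, H(X,Y) = 1.3573.
I(X;Y) = 0.6687 + 0.7245 − 1.3573 = 0.036 nats.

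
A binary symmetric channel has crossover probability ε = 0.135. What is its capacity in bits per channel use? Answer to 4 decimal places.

0.4290 bits

Binary symmetric channel: C = 1 − h₂(ε) where h₂ is the binary entropy function.
h₂(0.135) = −0.135·log₂0.135 − 0.865·log₂0.865 = 0.5710.
C = 1 − 0.5710 = 0.4290 bits per channel use.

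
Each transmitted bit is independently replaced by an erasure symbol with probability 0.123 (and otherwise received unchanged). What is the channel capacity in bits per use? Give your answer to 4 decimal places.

Binary erasure channel: capacity C = 1 − ε.
C = 1 − 0.123 = 0.8770 bits per channel use.

0.8770 bits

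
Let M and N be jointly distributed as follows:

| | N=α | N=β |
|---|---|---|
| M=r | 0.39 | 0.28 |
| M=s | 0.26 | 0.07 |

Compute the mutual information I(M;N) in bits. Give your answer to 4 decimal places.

0.0311 bits

Marginals: p(M) = (0.6700, 0.3300), p(N) = (0.6500, 0.3500).
I(M;N) = H(M) + H(N) − H(M,N).
H(M) = 0.9149, H(N) = 0.9341, H(M,N) = 1.8179.
I(M;N) = 0.9149 + 0.9341 − 1.8179 = 0.0311 bits.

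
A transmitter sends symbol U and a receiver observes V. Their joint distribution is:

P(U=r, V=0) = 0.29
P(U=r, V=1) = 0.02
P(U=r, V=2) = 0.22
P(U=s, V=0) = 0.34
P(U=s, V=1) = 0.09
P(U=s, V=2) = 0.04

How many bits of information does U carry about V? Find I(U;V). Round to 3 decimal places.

Marginals: p(U) = (0.5300, 0.4700), p(V) = (0.6300, 0.1100, 0.2600).
I(U;V) = Σ p(x,y)·log₂[p(x,y)/(p(x)p(y))].
  (r,0): 0.29·log₂(0.8685) = -0.0590
  (r,1): 0.02·log₂(0.3431) = -0.0309
  (r,2): 0.22·log₂(1.5965) = 0.1485
  (s,0): 0.34·log₂(1.1483) = 0.0678
  (s,1): 0.09·log₂(1.7408) = 0.0720
  (s,2): 0.04·log₂(0.3273) = -0.0644
Sum = 0.134 bits.

0.134 bits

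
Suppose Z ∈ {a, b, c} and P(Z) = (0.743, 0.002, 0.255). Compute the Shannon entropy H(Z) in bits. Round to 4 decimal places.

0.8391 bits

H(Z) = −Σ p·log₂ p.
  −(0.743)·log₂(0.743) = 0.31842
  −(0.002)·log₂(0.002) = 0.01793
  −(0.255)·log₂(0.255) = 0.50271
Sum: 0.31842 + 0.01793 + 0.50271 = 0.8391 bits.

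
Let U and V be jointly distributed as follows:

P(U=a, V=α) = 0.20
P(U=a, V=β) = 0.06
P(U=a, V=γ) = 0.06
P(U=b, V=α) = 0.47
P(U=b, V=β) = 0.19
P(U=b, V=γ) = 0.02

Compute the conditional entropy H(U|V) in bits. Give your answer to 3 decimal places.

Chain rule: H(U|V) = H(U,V) − H(V).
Marginals: p(U) = (0.3200, 0.6800), p(V) = (0.6700, 0.2500, 0.0800).
H(U,V) = 2.0315 bits; H(V) = 1.1786 bits.
H(U|V) = 2.0315 − 1.1786 = 0.853 bits.

0.853 bits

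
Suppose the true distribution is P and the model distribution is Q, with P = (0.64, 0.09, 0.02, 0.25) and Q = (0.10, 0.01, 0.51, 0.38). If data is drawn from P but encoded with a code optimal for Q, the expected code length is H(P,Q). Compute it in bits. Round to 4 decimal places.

3.0924 bits

H(P,Q) = −Σ p·log₂ q.
  −0.64·log₂(0.10) = 2.12603
  −0.09·log₂(0.01) = 0.59795
  −0.02·log₂(0.51) = 0.01943
  −0.25·log₂(0.38) = 0.34898
H(P,Q) = 3.0924 bits.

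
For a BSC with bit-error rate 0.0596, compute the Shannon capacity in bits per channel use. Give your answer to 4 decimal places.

Binary symmetric channel: C = 1 − h₂(ε) where h₂ is the binary entropy function.
h₂(0.0596) = −0.0596·log₂0.0596 − 0.9404·log₂0.9404 = 0.3259.
C = 1 − 0.3259 = 0.6741 bits per channel use.

0.6741 bits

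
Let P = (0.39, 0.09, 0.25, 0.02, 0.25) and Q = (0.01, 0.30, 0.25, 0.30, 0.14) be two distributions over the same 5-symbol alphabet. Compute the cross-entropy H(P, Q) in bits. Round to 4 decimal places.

3.9913 bits

H(P,Q) = −Σ p·log₂ q.
  −0.39·log₂(0.01) = 2.59110
  −0.09·log₂(0.30) = 0.15633
  −0.25·log₂(0.25) = 0.50000
  −0.02·log₂(0.30) = 0.03474
  −0.25·log₂(0.14) = 0.70913
H(P,Q) = 3.9913 bits.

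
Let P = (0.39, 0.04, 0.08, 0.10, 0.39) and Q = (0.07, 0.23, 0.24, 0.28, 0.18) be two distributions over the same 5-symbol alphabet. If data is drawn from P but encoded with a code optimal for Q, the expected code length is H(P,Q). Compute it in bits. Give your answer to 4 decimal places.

2.8942 bits

H(P,Q) = −Σ p·log₂ q.
  −0.39·log₂(0.07) = 1.49624
  −0.04·log₂(0.23) = 0.08481
  −0.08·log₂(0.24) = 0.16471
  −0.10·log₂(0.28) = 0.18365
  −0.39·log₂(0.18) = 0.96483
H(P,Q) = 2.8942 bits.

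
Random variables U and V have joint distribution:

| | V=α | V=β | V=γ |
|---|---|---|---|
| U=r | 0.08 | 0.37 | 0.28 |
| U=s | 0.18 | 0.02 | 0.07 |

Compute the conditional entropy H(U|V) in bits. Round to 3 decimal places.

Marginals: p(U) = (0.7300, 0.2700), p(V) = (0.2600, 0.3900, 0.3500).
H(U|V) = Σ p(V) · H(U|V=·).
  V=α: p=0.2600, H(U|V=α) = 0.8905
  V=β: p=0.3900, H(U|V=β) = 0.2918
  V=γ: p=0.3500, H(U|V=γ) = 0.7219
Weighted sum = 0.598 bits.

0.598 bits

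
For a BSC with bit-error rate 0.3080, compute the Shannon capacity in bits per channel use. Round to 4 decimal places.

Binary symmetric channel: C = 1 − h₂(ε) where h₂ is the binary entropy function.
h₂(0.3080) = −0.3080·log₂0.3080 − 0.6920·log₂0.6920 = 0.8909.
C = 1 − 0.8909 = 0.1091 bits per channel use.

0.1091 bits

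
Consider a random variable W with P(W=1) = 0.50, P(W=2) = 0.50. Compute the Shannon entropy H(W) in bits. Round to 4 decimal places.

1.0000 bits

H(W) = −Σ p·log₂ p.
  −(0.50)·log₂(0.50) = 0.50000
  −(0.50)·log₂(0.50) = 0.50000
Sum: 0.50000 + 0.50000 = 1.0000 bits.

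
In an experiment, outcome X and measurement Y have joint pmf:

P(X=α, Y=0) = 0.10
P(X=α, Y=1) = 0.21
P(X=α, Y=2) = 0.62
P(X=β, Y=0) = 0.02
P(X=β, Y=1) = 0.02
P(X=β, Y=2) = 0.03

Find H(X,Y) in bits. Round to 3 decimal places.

1.610 bits

H(X,Y) = −Σ p(x,y)·log₂ p(x,y) over all 6 cells.
  cell (α,0): −0.10·log₂0.10 = 0.3322
  cell (α,1): −0.21·log₂0.21 = 0.4728
  cell (α,2): −0.62·log₂0.62 = 0.4276
  cell (β,0): −0.02·log₂0.02 = 0.1129
  cell (β,1): −0.02·log₂0.02 = 0.1129
  cell (β,2): −0.03·log₂0.03 = 0.1518
Sum = 1.610 bits.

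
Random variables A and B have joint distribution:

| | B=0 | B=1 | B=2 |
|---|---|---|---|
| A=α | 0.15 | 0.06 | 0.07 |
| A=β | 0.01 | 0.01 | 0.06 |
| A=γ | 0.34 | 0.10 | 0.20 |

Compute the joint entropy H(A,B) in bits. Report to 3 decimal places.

H(A,B) = −Σ p(x,y)·log₂ p(x,y) over all 9 cells.
  cell (α,0): −0.15·log₂0.15 = 0.4105
  cell (α,1): −0.06·log₂0.06 = 0.2435
  cell (α,2): −0.07·log₂0.07 = 0.2686
  cell (β,0): −0.01·log₂0.01 = 0.0664
  cell (β,1): −0.01·log₂0.01 = 0.0664
  cell (β,2): −0.06·log₂0.06 = 0.2435
  cell (γ,0): −0.34·log₂0.34 = 0.5292
  cell (γ,1): −0.10·log₂0.10 = 0.3322
  cell (γ,2): −0.20·log₂0.20 = 0.4644
Sum = 2.625 bits.

2.625 bits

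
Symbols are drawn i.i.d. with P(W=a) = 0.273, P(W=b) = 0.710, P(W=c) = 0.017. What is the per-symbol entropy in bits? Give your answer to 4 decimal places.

H(W) = −Σ p·log₂ p.
  −(0.273)·log₂(0.273) = 0.51134
  −(0.710)·log₂(0.710) = 0.35082
  −(0.017)·log₂(0.017) = 0.09993
Sum: 0.51134 + 0.35082 + 0.09993 = 0.9621 bits.

0.9621 bits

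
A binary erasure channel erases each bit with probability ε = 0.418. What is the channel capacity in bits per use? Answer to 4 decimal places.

0.5820 bits

Binary erasure channel: capacity C = 1 − ε.
C = 1 − 0.418 = 0.5820 bits per channel use.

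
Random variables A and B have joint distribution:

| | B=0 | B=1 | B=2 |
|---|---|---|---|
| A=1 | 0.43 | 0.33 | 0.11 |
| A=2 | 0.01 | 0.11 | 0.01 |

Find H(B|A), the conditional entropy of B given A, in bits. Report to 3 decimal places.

Chain rule: H(B|A) = H(A,B) − H(A).
Marginals: p(A) = (0.8700, 0.1300), p(B) = (0.4400, 0.4400, 0.1200).
H(A,B) = 1.8848 bits; H(A) = 0.5574 bits.
H(B|A) = 1.8848 − 0.5574 = 1.327 bits.

1.327 bits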